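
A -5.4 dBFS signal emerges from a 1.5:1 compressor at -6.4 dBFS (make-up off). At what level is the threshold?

Input is 3 dB above T (since output overshoot × R = input overshoot: (-6.4 − T)·1.5 = -5.4 − T gives T = -8.4 dBFS).
Check: -8.4 + (-5.4 − (-8.4))/1.5 = -8.4 + 2 = -6.4 dBFS. ✓

-8.4 dBFS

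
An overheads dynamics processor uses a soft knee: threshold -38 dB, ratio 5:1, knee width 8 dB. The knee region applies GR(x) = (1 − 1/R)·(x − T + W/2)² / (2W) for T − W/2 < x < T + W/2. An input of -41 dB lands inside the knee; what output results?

x − T + W/2 = -41 − (-38) + 4 = 1.
GR = (1 − 1/5) × 1² / 16 = 0.8 × 1 / 16 = 0.05 dB.
Output = -41 − 0.05 = -41.05 dB.

-41.05 dB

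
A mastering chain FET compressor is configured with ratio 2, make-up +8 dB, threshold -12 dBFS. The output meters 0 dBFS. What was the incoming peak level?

-4 dBFS

Remove make-up: 0 − 8 = -8 dBFS.
The compressed level sits -8 − (-12) = 4 dB over threshold.
Undo the ratio: input overshoot = 4 × 2 = 8 dB, giving input = -4 dBFS.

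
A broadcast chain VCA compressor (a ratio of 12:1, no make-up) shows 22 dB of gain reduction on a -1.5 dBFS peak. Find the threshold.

-25.5 dBFS

Input is 24 dB above T (since output overshoot × R = input overshoot: (-23.5 − T)·12 = -1.5 − T gives T = -25.5 dBFS).
Check: -25.5 + (-1.5 − (-25.5))/12 = -25.5 + 2 = -23.5 dBFS. ✓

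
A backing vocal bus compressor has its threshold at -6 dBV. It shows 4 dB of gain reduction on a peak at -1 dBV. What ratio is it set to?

Input overshoot = -1 − (-6) = 5 dB.
Output overshoot = 5 − 4 = 1 dB.
Ratio = input overshoot / output overshoot = 5 / 1 = 5.

5:1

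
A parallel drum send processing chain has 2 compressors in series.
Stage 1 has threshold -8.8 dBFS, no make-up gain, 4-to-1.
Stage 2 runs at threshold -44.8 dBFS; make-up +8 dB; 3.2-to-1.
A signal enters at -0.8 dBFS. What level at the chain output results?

Stage 1: 8 dB above -8.8 dBFS, reduced 4:1 to 2 dB above → -6.8 dBFS.
Stage 2: -6.8 dBFS is 38 dB over -44.8 dBFS; at 3.2:1 that becomes 11.875 dB over, giving -32.925 dBFS; +8 dB make-up → -24.925 dBFS.

-24.925 dBFS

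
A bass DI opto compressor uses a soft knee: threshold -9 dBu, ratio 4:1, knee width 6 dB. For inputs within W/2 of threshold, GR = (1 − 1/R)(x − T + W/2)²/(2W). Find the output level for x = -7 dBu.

x − T + W/2 = -7 − (-9) + 3 = 5.
GR = (1 − 1/4) × 5² / 12 = 0.75 × 25 / 12 = 1.5625 dB.
Output = -7 − 1.5625 = -8.5625 dBu.

-8.5625 dBu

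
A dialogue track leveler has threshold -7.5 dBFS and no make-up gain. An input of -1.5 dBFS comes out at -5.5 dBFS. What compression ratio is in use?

Input overshoot = -1.5 − (-7.5) = 6 dB; output overshoot = -5.5 − (-7.5) = 2 dB.
Ratio = 6 / 2 = 3.

3:1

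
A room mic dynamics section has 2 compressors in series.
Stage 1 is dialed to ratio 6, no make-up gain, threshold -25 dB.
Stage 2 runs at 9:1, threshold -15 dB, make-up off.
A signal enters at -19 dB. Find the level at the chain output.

Stage 1: -19 dB is 6 dB over -25 dB; at 6:1 that becomes 1 dB over, giving -24 dB.
Stage 2: -24 dB ≤ -15 dB, so stage 2 doesn't engage; output -24 dB.

-24 dB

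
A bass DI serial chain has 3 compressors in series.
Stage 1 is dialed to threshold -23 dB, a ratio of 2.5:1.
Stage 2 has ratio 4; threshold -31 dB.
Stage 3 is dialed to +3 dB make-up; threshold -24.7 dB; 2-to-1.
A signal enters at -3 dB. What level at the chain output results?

-24 dB

Stage 1: overshoot 20 dB → 20/2.5 = 8 dB → -15 dB.
Stage 2: 16 dB above -31 dB, reduced 4:1 to 4 dB above → -27 dB.
Stage 3: -27 dB ≤ -24.7 dB, so stage 3 doesn't engage; make-up brings it to -24 dB.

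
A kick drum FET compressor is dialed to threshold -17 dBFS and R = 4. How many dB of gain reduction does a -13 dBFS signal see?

3 dB

-13 dBFS exceeds the threshold by 4 dB.
A 4:1 ratio leaves 1 dB of that excess.
So the signal is attenuated by 4 − 1 = 3 dB.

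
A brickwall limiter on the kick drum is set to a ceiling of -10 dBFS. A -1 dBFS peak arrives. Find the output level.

The limiter clamps the peak to its -10 dBFS ceiling.

-10 dBFS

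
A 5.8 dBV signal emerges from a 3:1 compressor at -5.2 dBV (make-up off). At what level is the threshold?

Gain reduction = 5.8 − (-5.2) = 11 dB; output overshoot = GR / (R − 1) = 11 / 2 = 5.5 dB.
Threshold = output − output overshoot = -5.2 − 5.5 = -10.7 dBV.

-10.7 dBV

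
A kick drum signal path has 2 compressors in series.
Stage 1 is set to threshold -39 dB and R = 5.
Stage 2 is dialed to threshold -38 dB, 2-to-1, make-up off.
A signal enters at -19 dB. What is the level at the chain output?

Stage 1: overshoot 20 dB → 20/5 = 4 dB → -35 dB.
Stage 2: overshoot 3 dB → 3/2 = 1.5 dB → -36.5 dB.

-36.5 dB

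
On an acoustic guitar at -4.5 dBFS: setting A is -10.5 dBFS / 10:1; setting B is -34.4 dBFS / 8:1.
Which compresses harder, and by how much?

A: GR = 6 − 6/10 = 5.4 dB.
B: GR = 29.9 − 29.9/8 = 26.1625 dB.
Difference: 20.7625 dB in favour of B.

B, by 20.7625 dB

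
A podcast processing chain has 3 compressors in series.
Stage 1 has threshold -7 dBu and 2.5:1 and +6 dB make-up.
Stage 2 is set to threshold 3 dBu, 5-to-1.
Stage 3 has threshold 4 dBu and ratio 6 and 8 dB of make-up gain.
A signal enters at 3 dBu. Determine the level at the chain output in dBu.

Stage 1: 10 dB above -7 dBu, reduced 2.5:1 to 4 dB above → -3 dBu; +6 dB make-up → 3 dBu.
Stage 2: 3 dBu is at or below the 3 dBu threshold — no compression; output 3 dBu.
Stage 3: 3 dBu ≤ 4 dBu, so stage 3 doesn't engage; make-up brings it to 11 dBu.

11 dBu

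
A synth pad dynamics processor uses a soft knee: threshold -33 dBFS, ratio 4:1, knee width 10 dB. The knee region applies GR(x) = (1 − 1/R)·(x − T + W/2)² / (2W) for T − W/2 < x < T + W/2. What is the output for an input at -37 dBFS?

x − T + W/2 = -37 − (-33) + 5 = 1.
GR = (1 − 1/4) × 1² / 20 = 0.75 × 1 / 20 = 0.0375 dB.
Output = -37 − 0.0375 = -37.0375 dBFS.

-37.0375 dBFS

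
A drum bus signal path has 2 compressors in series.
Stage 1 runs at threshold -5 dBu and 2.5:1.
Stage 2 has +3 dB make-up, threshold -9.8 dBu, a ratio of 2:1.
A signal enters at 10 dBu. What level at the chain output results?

-1.4 dBu

Stage 1: 10 dBu is 15 dB over -5 dBu; at 2.5:1 that becomes 6 dB over, giving 1 dBu.
Stage 2: 10.8 dB above -9.8 dBu, reduced 2:1 to 5.4 dB above → -4.4 dBu; +3 dB make-up → -1.4 dBu.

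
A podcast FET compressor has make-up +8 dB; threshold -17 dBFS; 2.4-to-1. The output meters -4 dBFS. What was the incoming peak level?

Remove make-up: -4 − 8 = -12 dBFS.
Post-compression overshoot = -12 − (-17) = 5 dB.
Undo the ratio: input overshoot = 5 × 2.4 = 12 dB, giving input = -5 dBFS.

-5 dBFS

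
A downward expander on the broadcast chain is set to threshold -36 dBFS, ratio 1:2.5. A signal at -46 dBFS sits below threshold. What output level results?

-61 dBFS

Undershoot = (-36) − (-46) = 10 dB.
At 1:2.5, that expands to 25 dB under threshold.
Output = -36 − 25 = -61 dBFS.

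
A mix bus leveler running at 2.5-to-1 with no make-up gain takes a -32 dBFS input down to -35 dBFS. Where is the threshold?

-37 dBFS

Input is 5 dB above T (since output overshoot × R = input overshoot: (-35 − T)·2.5 = -32 − T gives T = -37 dBFS).
Check: -37 + (-32 − (-37))/2.5 = -37 + 2 = -35 dBFS. ✓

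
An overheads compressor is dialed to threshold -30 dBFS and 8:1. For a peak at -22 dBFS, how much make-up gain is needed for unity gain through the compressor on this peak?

7 dB

The peak compresses to -30 + 8/8 = -29 dBFS.
To reach -22 dBFS requires -22 − (-29) = 7 dB of make-up.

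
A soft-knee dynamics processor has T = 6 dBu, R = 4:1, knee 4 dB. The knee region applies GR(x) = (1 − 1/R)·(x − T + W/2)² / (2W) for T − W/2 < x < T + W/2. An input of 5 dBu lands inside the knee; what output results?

x − T + W/2 = 5 − 6 + 2 = 1.
GR = (1 − 1/4) × 1² / 8 = 0.75 × 1 / 8 = 0.09375 dB.
Output = 5 − 0.09375 = 4.90625 dBu.

4.90625 dBu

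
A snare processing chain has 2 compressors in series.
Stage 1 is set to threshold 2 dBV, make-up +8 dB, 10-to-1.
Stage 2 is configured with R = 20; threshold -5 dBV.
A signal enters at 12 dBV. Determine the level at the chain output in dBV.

Stage 1: 12 dBV is 10 dB over 2 dBV; at 10:1 that becomes 1 dB over, giving 3 dBV; +8 dB make-up → 11 dBV.
Stage 2: 16 dB above -5 dBV, reduced 20:1 to 0.8 dB above → -4.2 dBV.

-4.2 dBV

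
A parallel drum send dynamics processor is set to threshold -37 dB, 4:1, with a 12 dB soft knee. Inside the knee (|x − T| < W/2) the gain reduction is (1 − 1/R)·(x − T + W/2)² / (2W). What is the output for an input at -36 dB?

-37.53125 dB

x − T + W/2 = -36 − (-37) + 6 = 7.
GR = (1 − 1/4) × 7² / 24 = 0.75 × 49 / 24 = 1.53125 dB.
Output = -36 − 1.53125 = -37.53125 dB.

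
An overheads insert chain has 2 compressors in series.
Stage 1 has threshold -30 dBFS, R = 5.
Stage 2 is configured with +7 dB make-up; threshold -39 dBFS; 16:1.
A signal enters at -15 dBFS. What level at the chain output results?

-31.25 dBFS

Stage 1: 15 dB above -30 dBFS, reduced 5:1 to 3 dB above → -27 dBFS.
Stage 2: overshoot 12 dB → 12/16 = 0.75 dB → -38.25 dBFS; +7 dB make-up → -31.25 dBFS.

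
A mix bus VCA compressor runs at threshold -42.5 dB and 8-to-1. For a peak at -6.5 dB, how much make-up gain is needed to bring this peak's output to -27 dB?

11 dB

The peak compresses to -42.5 + 36/8 = -38 dB.
To reach -27 dB requires -27 − (-38) = 11 dB of make-up.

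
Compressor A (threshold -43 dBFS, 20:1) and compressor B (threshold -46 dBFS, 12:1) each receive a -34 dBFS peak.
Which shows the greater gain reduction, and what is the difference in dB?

B, by 2.45 dB

A: GR = 9 − 9/20 = 8.55 dB.
B: GR = 12 − 12/12 = 11 dB.
B applies 2.45 dB more gain reduction.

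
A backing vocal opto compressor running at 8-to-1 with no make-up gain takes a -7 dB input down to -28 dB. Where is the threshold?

-31 dB

Input is 24 dB above T (since output overshoot × R = input overshoot: (-28 − T)·8 = -7 − T gives T = -31 dB).
Check: -31 + (-7 − (-31))/8 = -31 + 3 = -28 dB. ✓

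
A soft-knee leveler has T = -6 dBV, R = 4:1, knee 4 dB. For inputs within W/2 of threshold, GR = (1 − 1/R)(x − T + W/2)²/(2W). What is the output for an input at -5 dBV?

-5.84375 dBV

x − T + W/2 = -5 − (-6) + 2 = 3.
GR = (1 − 1/4) × 3² / 8 = 0.75 × 9 / 8 = 0.84375 dB.
Output = -5 − 0.84375 = -5.84375 dBV.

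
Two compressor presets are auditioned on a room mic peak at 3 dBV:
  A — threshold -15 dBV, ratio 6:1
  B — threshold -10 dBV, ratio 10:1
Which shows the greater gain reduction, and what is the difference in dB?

A, by 3.3 dB

A: overshoot 18 dB → output overshoot 3 dB → GR 15 dB.
B: overshoot 13 dB → output overshoot 1.3 dB → GR 11.7 dB.
A applies 3.3 dB more gain reduction.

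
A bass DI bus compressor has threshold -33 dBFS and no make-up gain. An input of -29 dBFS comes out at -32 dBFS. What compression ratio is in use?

4:1

Input overshoot = -29 − (-33) = 4 dB; output overshoot = -32 − (-33) = 1 dB.
Ratio = 4 / 1 = 4.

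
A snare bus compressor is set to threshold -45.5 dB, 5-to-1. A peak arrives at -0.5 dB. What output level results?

The input is 45 dB above the -45.5 dB threshold.
At 5:1 the overshoot is divided by 5, leaving 9 dB above threshold.
So the level is -45.5 + 9 = -36.5 dB.

-36.5 dB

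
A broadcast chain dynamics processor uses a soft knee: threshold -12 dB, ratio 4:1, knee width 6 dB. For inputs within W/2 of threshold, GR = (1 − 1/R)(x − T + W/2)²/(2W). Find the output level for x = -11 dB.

x − T + W/2 = -11 − (-12) + 3 = 4.
GR = (1 − 1/4) × 4² / 12 = 0.75 × 16 / 12 = 1 dB.
Output = -11 − 1 = -12 dB.

-12 dB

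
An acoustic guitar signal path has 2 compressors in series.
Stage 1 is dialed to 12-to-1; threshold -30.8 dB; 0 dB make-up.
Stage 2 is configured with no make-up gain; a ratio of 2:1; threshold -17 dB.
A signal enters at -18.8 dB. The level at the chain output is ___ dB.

-29.8 dB

Stage 1: overshoot 12 dB → 12/12 = 1 dB → -29.8 dB.
Stage 2: below threshold (-29.8 ≤ -17); passes unchanged; output -29.8 dB.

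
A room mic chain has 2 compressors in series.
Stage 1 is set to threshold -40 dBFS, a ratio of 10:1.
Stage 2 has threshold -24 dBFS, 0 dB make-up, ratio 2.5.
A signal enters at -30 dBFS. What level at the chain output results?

Stage 1: 10 dB above -40 dBFS, reduced 10:1 to 1 dB above → -39 dBFS.
Stage 2: -39 dBFS ≤ -24 dBFS, so stage 2 doesn't engage; output -39 dBFS.

-39 dBFS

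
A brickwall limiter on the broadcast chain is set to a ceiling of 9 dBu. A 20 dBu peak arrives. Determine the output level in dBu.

9 dBu

At ∞:1, everything above 9 dBu is held at the ceiling.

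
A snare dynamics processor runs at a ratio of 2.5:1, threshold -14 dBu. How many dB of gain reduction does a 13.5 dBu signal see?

16.5 dB

Overshoot = 13.5 − (-14) = 27.5 dB.
After 2.5:1 compression the overshoot becomes 27.5/2.5 = 11 dB.
Gain reduction = 27.5 − 11 = 16.5 dB.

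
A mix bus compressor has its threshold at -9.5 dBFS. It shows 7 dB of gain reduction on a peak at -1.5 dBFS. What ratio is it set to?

8:1

Input overshoot = -1.5 − (-9.5) = 8 dB.
Output overshoot = 8 − 7 = 1 dB.
Ratio = input overshoot / output overshoot = 8 / 1 = 8.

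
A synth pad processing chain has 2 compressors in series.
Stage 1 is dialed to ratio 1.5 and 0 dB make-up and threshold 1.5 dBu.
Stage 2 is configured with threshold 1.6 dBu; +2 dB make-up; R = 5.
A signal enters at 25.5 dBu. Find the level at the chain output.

6.78 dBu

Stage 1: overshoot 24 dB → 24/1.5 = 16 dB → 17.5 dBu.
Stage 2: overshoot 15.9 dB → 15.9/5 = 3.18 dB → 4.78 dBu; +2 dB make-up → 6.78 dBu.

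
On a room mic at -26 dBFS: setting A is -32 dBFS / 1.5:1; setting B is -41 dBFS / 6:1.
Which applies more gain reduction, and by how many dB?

A: overshoot 6 dB → output overshoot 4 dB → GR 2 dB.
B: overshoot 15 dB → output overshoot 2.5 dB → GR 12.5 dB.
B applies 10.5 dB more gain reduction.

B, by 10.5 dB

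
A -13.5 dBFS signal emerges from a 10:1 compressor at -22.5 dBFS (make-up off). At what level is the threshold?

-23.5 dBFS

Let T be the threshold. Output overshoot = (input overshoot)/R, so -22.5 − T = (-13.5 − T)/10.
10·(-22.5 − T) = -13.5 − T → 9·T = -225 − (-13.5) = -211.5.
T = -211.5/9 = -23.5 dBFS.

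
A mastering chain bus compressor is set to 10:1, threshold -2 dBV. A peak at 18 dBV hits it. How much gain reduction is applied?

18 dB

18 dBV exceeds the threshold by 20 dB.
At 10:1, output sits 20/10 = 2 dB above threshold.
Gain reduction = 20 − 2 = 18 dB.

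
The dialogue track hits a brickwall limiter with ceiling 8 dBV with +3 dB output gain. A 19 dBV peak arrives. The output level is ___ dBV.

At ∞:1, everything above 8 dBV is held at the ceiling.
Output gain then adds 3 dB: 8 + 3 = 11 dBV.

11 dBV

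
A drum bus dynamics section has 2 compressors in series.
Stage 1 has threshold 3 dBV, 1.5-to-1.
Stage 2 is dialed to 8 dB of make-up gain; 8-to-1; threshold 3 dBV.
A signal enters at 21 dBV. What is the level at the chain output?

12.5 dBV

Stage 1: overshoot 18 dB → 18/1.5 = 12 dB → 15 dBV.
Stage 2: overshoot 12 dB → 12/8 = 1.5 dB → 4.5 dBV; +8 dB make-up → 12.5 dBV.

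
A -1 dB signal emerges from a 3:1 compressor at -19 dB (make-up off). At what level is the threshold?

-28 dB

Let T be the threshold. Output overshoot = (input overshoot)/R, so -19 − T = (-1 − T)/3.
3·(-19 − T) = -1 − T → 2·T = -57 − (-1) = -56.
T = -56/2 = -28 dB.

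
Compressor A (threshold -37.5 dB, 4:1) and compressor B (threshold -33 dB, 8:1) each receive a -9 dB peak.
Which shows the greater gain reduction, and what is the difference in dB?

A: GR = 28.5 − 28.5/4 = 21.375 dB.
B: GR = 24 − 24/8 = 21 dB.
A reduces 0.375 dB more.

A, by 0.375 dB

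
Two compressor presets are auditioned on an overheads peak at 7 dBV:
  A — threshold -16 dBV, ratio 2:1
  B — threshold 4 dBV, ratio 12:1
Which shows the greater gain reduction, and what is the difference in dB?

A, by 8.75 dB

A: 23 dB over, compressed to 11.5 dB over, so 11.5 dB of GR.
B: 3 dB over, compressed to 0.25 dB over, so 2.75 dB of GR.
A applies 8.75 dB more gain reduction.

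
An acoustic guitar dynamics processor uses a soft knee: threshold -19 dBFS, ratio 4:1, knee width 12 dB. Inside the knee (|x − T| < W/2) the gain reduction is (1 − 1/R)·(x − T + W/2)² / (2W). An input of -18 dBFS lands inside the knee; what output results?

-19.53125 dBFS

x − T + W/2 = -18 − (-19) + 6 = 7.
GR = (1 − 1/4) × 7² / 24 = 0.75 × 49 / 24 = 1.53125 dB.
Output = -18 − 1.53125 = -19.53125 dBFS.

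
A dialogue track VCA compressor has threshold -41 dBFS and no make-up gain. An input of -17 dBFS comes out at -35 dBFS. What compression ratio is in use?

Input overshoot = -17 − (-41) = 24 dB; output overshoot = -35 − (-41) = 6 dB.
Ratio = 24 / 6 = 4.

4:1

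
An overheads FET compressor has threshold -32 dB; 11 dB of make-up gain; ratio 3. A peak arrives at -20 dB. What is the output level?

-17 dB

The input is 12 dB above the -32 dB threshold.
At 3:1 the overshoot is divided by 3, leaving 4 dB above threshold.
Output = -32 + 4 = -28 dB; make-up adds 11 dB, giving -17 dB.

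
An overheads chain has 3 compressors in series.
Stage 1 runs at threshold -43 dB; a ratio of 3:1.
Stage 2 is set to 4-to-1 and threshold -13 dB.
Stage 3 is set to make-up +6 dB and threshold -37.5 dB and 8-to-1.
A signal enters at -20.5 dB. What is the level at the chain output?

Stage 1: overshoot 22.5 dB → 22.5/3 = 7.5 dB → -35.5 dB.
Stage 2: below threshold (-35.5 ≤ -13); passes unchanged; output -35.5 dB.
Stage 3: overshoot 2 dB → 2/8 = 0.25 dB → -37.25 dB; +6 dB make-up → -31.25 dB.

-31.25 dB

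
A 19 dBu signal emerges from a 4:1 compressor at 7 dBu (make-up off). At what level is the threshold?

Input is 16 dB above T (since output overshoot × R = input overshoot: (7 − T)·4 = 19 − T gives T = 3 dBu).
Check: 3 + (19 − 3)/4 = 3 + 4 = 7 dBu. ✓

3 dBu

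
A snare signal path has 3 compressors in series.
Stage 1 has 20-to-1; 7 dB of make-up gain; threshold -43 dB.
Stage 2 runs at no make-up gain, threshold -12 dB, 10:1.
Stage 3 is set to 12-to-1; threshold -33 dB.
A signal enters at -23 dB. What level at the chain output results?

-35 dB

Stage 1: -23 dB is 20 dB over -43 dB; at 20:1 that becomes 1 dB over, giving -42 dB; +7 dB make-up → -35 dB.
Stage 2: -35 dB is at or below the -12 dB threshold — no compression; output -35 dB.
Stage 3: -35 dB ≤ -33 dB, so stage 3 doesn't engage; output -35 dB.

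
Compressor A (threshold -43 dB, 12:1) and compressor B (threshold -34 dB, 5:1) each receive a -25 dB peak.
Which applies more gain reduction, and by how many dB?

A, by 9.3 dB

A: overshoot 18 dB → output overshoot 1.5 dB → GR 16.5 dB.
B: overshoot 9 dB → output overshoot 1.8 dB → GR 7.2 dB.
A applies 9.3 dB more gain reduction.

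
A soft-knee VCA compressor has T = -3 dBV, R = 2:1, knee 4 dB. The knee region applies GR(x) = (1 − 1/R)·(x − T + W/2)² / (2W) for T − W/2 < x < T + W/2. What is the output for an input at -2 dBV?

-2.5625 dBV

x − T + W/2 = -2 − (-3) + 2 = 3.
GR = (1 − 1/2) × 3² / 8 = 0.5 × 9 / 8 = 0.5625 dB.
Output = -2 − 0.5625 = -2.5625 dBV.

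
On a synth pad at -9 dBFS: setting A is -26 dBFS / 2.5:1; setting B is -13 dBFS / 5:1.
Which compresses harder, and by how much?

A, by 7 dB

A: 17 dB over, compressed to 6.8 dB over, so 10.2 dB of GR.
B: 4 dB over, compressed to 0.8 dB over, so 3.2 dB of GR.
A applies 7 dB more gain reduction.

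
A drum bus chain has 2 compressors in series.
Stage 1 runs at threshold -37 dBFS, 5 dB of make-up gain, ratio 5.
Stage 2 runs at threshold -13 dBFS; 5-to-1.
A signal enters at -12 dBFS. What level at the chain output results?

Stage 1: overshoot 25 dB → 25/5 = 5 dB → -32 dBFS; +5 dB make-up → -27 dBFS.
Stage 2: -27 dBFS is at or below the -13 dBFS threshold — no compression; output -27 dBFS.

-27 dBFS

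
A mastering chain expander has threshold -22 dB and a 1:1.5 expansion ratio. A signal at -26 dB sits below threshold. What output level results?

-28 dB

The input is 4 dB below the -22 dB threshold.
A 1:1.5 expander multiplies undershoot by 1.5: 4 × 1.5 = 6 dB below threshold.
Output = -22 − 6 = -28 dB.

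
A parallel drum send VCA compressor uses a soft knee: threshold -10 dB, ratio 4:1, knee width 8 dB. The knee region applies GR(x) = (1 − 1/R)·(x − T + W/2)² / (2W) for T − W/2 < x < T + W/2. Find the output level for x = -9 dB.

-10.171875 dB

x − T + W/2 = -9 − (-10) + 4 = 5.
GR = (1 − 1/4) × 5² / 16 = 0.75 × 25 / 16 = 1.171875 dB.
Output = -9 − 1.171875 = -10.171875 dB.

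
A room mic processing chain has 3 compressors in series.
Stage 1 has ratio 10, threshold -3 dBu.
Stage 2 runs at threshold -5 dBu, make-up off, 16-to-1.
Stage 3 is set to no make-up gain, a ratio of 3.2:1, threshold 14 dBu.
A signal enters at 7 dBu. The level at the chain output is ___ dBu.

Stage 1: 10 dB above -3 dBu, reduced 10:1 to 1 dB above → -2 dBu.
Stage 2: overshoot 3 dB → 3/16 = 0.1875 dB → -4.8125 dBu.
Stage 3: -4.8125 dBu is at or below the 14 dBu threshold — no compression; output -4.8125 dBu.

-4.8125 dBu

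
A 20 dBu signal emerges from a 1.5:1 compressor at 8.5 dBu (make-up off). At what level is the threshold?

-14.5 dBu

Input is 34.5 dB above T (since output overshoot × R = input overshoot: (8.5 − T)·1.5 = 20 − T gives T = -14.5 dBu).
Check: -14.5 + (20 − (-14.5))/1.5 = -14.5 + 23 = 8.5 dBu. ✓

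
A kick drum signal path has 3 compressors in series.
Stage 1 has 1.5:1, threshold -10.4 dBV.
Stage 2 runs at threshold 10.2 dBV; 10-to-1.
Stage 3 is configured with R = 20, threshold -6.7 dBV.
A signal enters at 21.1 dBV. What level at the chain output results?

Stage 1: 31.5 dB above -10.4 dBV, reduced 1.5:1 to 21 dB above → 10.6 dBV.
Stage 2: 10.6 dBV is 0.4 dB over 10.2 dBV; at 10:1 that becomes 0.04 dB over, giving 10.24 dBV.
Stage 3: overshoot 16.94 dB → 16.94/20 = 0.847 dB → -5.853 dBV.

-5.853 dBV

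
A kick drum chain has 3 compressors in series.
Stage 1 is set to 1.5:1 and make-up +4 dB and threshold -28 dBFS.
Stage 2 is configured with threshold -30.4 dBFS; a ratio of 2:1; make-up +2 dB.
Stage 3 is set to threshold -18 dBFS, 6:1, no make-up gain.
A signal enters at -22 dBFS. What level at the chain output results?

-23.2 dBFS

Stage 1: -22 dBFS is 6 dB over -28 dBFS; at 1.5:1 that becomes 4 dB over, giving -24 dBFS; +4 dB make-up → -20 dBFS.
Stage 2: overshoot 10.4 dB → 10.4/2 = 5.2 dB → -25.2 dBFS; +2 dB make-up → -23.2 dBFS.
Stage 3: -23.2 dBFS ≤ -18 dBFS, so stage 3 doesn't engage; output -23.2 dBFS.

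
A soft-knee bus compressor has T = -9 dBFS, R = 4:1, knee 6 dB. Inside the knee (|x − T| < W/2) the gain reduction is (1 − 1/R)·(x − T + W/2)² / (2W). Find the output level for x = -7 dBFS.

x − T + W/2 = -7 − (-9) + 3 = 5.
GR = (1 − 1/4) × 5² / 12 = 0.75 × 25 / 12 = 1.5625 dB.
Output = -7 − 1.5625 = -8.5625 dBFS.

-8.5625 dBFS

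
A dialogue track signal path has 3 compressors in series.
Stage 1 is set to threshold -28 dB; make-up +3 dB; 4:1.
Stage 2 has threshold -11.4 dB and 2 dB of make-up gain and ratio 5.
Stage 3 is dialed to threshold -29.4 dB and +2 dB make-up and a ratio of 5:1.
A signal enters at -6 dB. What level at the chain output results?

Stage 1: overshoot 22 dB → 22/4 = 5.5 dB → -22.5 dB; +3 dB make-up → -19.5 dB.
Stage 2: -19.5 dB is at or below the -11.4 dB threshold — no compression; make-up brings it to -17.5 dB.
Stage 3: 11.9 dB above -29.4 dB, reduced 5:1 to 2.38 dB above → -27.02 dB; +2 dB make-up → -25.02 dB.

-25.02 dB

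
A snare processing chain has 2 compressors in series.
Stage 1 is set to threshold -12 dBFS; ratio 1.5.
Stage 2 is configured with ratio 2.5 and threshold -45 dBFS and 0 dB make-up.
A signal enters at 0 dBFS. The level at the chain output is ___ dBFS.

Stage 1: 0 dBFS is 12 dB over -12 dBFS; at 1.5:1 that becomes 8 dB over, giving -4 dBFS.
Stage 2: overshoot 41 dB → 41/2.5 = 16.4 dB → -28.6 dBFS.

-28.6 dBFS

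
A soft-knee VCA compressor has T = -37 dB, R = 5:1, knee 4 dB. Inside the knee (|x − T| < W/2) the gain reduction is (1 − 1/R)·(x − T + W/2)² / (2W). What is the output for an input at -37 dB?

-37.4 dB

x − T + W/2 = -37 − (-37) + 2 = 2.
GR = (1 − 1/5) × 2² / 8 = 0.8 × 4 / 8 = 0.4 dB.
Output = -37 − 0.4 = -37.4 dB.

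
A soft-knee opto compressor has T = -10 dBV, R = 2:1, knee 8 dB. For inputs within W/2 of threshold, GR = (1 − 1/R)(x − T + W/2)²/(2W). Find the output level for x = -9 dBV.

-9.78125 dBV

x − T + W/2 = -9 − (-10) + 4 = 5.
GR = (1 − 1/2) × 5² / 16 = 0.5 × 25 / 16 = 0.78125 dB.
Output = -9 − 0.78125 = -9.78125 dBV.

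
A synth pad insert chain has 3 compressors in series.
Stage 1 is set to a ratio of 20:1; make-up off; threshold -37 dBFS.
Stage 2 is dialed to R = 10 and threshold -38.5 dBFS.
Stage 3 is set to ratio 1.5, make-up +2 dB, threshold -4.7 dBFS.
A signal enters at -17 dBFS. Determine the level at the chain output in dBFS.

Stage 1: -17 dBFS is 20 dB over -37 dBFS; at 20:1 that becomes 1 dB over, giving -36 dBFS.
Stage 2: overshoot 2.5 dB → 2.5/10 = 0.25 dB → -38.25 dBFS.
Stage 3: -38.25 dBFS is at or below the -4.7 dBFS threshold — no compression; make-up brings it to -36.25 dBFS.

-36.25 dBFS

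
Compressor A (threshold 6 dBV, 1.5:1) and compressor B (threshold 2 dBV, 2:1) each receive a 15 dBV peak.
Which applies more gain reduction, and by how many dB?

A: GR = 9 − 9/1.5 = 3 dB.
B: GR = 13 − 13/2 = 6.5 dB.
B reduces 3.5 dB more.

B, by 3.5 dB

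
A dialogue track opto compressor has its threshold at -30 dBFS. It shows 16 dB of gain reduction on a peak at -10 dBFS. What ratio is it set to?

Input overshoot = -10 − (-30) = 20 dB.
Output overshoot = 20 − 16 = 4 dB.
Ratio = input overshoot / output overshoot = 20 / 4 = 5.

5:1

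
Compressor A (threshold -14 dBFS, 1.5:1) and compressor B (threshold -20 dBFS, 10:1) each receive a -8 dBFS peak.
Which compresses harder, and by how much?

A: overshoot 6 dB → output overshoot 4 dB → GR 2 dB.
B: overshoot 12 dB → output overshoot 1.2 dB → GR 10.8 dB.
Difference: 8.8 dB in favour of B.

B, by 8.8 dB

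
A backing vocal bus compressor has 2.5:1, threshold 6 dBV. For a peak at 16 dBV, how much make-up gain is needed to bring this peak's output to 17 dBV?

Overshoot 10 dB → 10/2.5 = 4 dB after compression, so the compressed level is 6 + 4 = 10 dBV.
Make-up = target − compressed = 17 − 10 = 7 dB.

7 dB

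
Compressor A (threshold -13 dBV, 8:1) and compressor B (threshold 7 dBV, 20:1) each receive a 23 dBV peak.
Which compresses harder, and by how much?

A, by 16.3 dB

A: GR = 36 − 36/8 = 31.5 dB.
B: GR = 16 − 16/20 = 15.2 dB.
Difference: 16.3 dB in favour of A.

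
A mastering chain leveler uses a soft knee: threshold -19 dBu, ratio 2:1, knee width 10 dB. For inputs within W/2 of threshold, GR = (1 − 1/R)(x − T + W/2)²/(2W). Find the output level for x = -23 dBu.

-23.025 dBu

x − T + W/2 = -23 − (-19) + 5 = 1.
GR = (1 − 1/2) × 1² / 20 = 0.5 × 1 / 20 = 0.025 dB.
Output = -23 − 0.025 = -23.025 dBu.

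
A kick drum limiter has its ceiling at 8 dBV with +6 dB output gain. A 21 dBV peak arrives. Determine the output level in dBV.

A brickwall limiter is an ∞:1 compressor: any input above the ceiling is clamped to 8 dBV.
Output gain then adds 6 dB: 8 + 6 = 14 dBV.

14 dBV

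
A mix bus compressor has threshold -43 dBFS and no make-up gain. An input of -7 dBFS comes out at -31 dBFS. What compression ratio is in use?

3:1

Input overshoot = -7 − (-43) = 36 dB; output overshoot = -31 − (-43) = 12 dB.
Ratio = 36 / 12 = 3.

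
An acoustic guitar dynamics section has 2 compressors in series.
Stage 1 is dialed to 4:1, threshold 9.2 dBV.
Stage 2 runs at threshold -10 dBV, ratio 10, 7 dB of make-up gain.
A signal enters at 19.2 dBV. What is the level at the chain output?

Stage 1: overshoot 10 dB → 10/4 = 2.5 dB → 11.7 dBV.
Stage 2: 11.7 dBV is 21.7 dB over -10 dBV; at 10:1 that becomes 2.17 dB over, giving -7.83 dBV; +7 dB make-up → -0.83 dBV.

-0.83 dBV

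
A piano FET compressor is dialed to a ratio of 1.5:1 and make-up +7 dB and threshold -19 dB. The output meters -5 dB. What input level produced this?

Stripping the +7 dB make-up gives -12 dB at the gain stage.
The compressed level sits -12 − (-19) = 7 dB over threshold.
Undo the ratio: input overshoot = 7 × 1.5 = 10.5 dB, giving input = -8.5 dB.

-8.5 dB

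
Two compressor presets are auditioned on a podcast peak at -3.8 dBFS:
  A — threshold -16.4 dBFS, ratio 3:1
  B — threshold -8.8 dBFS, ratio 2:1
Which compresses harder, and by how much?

A: GR = 12.6 − 12.6/3 = 8.4 dB.
B: GR = 5 − 5/2 = 2.5 dB.
Difference: 5.9 dB in favour of A.

A, by 5.9 dB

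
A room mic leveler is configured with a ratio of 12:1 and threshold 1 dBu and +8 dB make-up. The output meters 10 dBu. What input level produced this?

13 dBu

Stripping the +8 dB make-up gives 2 dBu at the gain stage.
The compressed level sits 2 − 1 = 1 dB over threshold.
Input overshoot = R × output overshoot = 12 dB → input = 1 + 12 = 13 dBu.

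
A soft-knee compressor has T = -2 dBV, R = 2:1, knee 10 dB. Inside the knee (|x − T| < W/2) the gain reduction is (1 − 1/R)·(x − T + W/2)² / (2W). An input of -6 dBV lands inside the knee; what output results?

x − T + W/2 = -6 − (-2) + 5 = 1.
GR = (1 − 1/2) × 1² / 20 = 0.5 × 1 / 20 = 0.025 dB.
Output = -6 − 0.025 = -6.025 dBV.

-6.025 dBV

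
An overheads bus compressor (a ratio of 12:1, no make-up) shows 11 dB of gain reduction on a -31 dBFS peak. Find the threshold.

-43 dBFS

Gain reduction = -31 − (-42) = 11 dB; output overshoot = GR / (R − 1) = 11 / 11 = 1 dB.
Threshold = output − output overshoot = -42 − 1 = -43 dBFS.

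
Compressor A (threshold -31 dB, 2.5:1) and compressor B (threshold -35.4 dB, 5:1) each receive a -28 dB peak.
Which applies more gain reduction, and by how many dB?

A: GR = 3 − 3/2.5 = 1.8 dB.
B: GR = 7.4 − 7.4/5 = 5.92 dB.
B reduces 4.12 dB more.

B, by 4.12 dB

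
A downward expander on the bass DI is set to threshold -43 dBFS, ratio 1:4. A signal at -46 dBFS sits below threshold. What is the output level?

-55 dBFS

Undershoot = (-43) − (-46) = 3 dB.
At 1:4, that expands to 12 dB under threshold.
Output = -43 − 12 = -55 dBFS.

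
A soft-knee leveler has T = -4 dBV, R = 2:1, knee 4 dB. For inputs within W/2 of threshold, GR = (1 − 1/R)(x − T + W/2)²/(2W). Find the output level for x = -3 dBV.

x − T + W/2 = -3 − (-4) + 2 = 3.
GR = (1 − 1/2) × 3² / 8 = 0.5 × 9 / 8 = 0.5625 dB.
Output = -3 − 0.5625 = -3.5625 dBV.

-3.5625 dBV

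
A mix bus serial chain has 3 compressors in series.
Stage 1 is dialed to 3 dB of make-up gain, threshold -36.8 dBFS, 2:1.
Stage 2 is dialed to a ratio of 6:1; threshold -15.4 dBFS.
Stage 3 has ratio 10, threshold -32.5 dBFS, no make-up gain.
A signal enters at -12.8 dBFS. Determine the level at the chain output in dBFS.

Stage 1: -12.8 dBFS is 24 dB over -36.8 dBFS; at 2:1 that becomes 12 dB over, giving -24.8 dBFS; +3 dB make-up → -21.8 dBFS.
Stage 2: below threshold (-21.8 ≤ -15.4); passes unchanged; output -21.8 dBFS.
Stage 3: overshoot 10.7 dB → 10.7/10 = 1.07 dB → -31.43 dBFS.

-31.43 dBFS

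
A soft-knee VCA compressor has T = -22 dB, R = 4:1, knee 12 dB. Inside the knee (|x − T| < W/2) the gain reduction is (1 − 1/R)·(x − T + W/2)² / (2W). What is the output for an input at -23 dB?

-23.78125 dB

x − T + W/2 = -23 − (-22) + 6 = 5.
GR = (1 − 1/4) × 5² / 24 = 0.75 × 25 / 24 = 0.78125 dB.
Output = -23 − 0.78125 = -23.78125 dB.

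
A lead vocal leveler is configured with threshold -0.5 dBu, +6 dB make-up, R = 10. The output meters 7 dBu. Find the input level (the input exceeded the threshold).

14.5 dBu

Before make-up, the level was 7 − 6 = 1 dBu.
The compressed level sits 1 − (-0.5) = 1.5 dB over threshold.
Undo the ratio: input overshoot = 1.5 × 10 = 15 dB, giving input = 14.5 dBu.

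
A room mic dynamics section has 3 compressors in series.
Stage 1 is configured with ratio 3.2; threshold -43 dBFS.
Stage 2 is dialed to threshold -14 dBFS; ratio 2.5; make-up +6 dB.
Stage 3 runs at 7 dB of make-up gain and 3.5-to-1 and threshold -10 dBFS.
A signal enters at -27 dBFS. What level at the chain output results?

Stage 1: 16 dB above -43 dBFS, reduced 3.2:1 to 5 dB above → -38 dBFS.
Stage 2: -38 dBFS ≤ -14 dBFS, so stage 2 doesn't engage; make-up brings it to -32 dBFS.
Stage 3: -32 dBFS ≤ -10 dBFS, so stage 3 doesn't engage; make-up brings it to -25 dBFS.

-25 dBFS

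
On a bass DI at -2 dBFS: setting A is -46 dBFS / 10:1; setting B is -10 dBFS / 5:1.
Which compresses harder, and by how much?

A, by 33.2 dB

A: overshoot 44 dB → output overshoot 4.4 dB → GR 39.6 dB.
B: overshoot 8 dB → output overshoot 1.6 dB → GR 6.4 dB.
Difference: 33.2 dB in favour of A.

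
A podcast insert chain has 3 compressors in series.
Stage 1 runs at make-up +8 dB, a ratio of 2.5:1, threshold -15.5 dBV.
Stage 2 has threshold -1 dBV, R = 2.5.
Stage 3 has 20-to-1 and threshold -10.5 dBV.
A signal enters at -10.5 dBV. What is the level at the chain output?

Stage 1: overshoot 5 dB → 5/2.5 = 2 dB → -13.5 dBV; +8 dB make-up → -5.5 dBV.
Stage 2: below threshold (-5.5 ≤ -1); passes unchanged; output -5.5 dBV.
Stage 3: overshoot 5 dB → 5/20 = 0.25 dB → -10.25 dBV.

-10.25 dBV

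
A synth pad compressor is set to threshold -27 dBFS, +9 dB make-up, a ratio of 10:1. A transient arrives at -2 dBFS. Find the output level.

-15.5 dBFS

The input is 25 dB above the -27 dBFS threshold.
The 25 dB excess becomes 2.5 dB after 10:1 reduction.
So the level is -27 + 2.5 = -24.5 dBFS; make-up adds 9 dB, giving -15.5 dBFS.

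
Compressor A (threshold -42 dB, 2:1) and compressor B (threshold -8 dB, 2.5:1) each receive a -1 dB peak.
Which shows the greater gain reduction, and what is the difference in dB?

A: overshoot 41 dB → output overshoot 20.5 dB → GR 20.5 dB.
B: overshoot 7 dB → output overshoot 2.8 dB → GR 4.2 dB.
Difference: 16.3 dB in favour of A.

A, by 16.3 dB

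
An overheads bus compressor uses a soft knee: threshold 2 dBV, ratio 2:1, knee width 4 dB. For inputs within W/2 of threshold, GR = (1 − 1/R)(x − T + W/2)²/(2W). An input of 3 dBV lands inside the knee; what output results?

2.4375 dBV

x − T + W/2 = 3 − 2 + 2 = 3.
GR = (1 − 1/2) × 3² / 8 = 0.5 × 9 / 8 = 0.5625 dB.
Output = 3 − 0.5625 = 2.4375 dBV.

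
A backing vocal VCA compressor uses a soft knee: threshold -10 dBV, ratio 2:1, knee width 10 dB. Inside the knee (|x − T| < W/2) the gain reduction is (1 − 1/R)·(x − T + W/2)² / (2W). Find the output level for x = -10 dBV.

x − T + W/2 = -10 − (-10) + 5 = 5.
GR = (1 − 1/2) × 5² / 20 = 0.5 × 25 / 20 = 0.625 dB.
Output = -10 − 0.625 = -10.625 dBV.

-10.625 dBV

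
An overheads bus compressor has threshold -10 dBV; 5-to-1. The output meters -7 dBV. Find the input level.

5 dBV

Post-compression overshoot = -7 − (-10) = 3 dB.
Input overshoot = R × output overshoot = 15 dB → input = -10 + 15 = 5 dBV.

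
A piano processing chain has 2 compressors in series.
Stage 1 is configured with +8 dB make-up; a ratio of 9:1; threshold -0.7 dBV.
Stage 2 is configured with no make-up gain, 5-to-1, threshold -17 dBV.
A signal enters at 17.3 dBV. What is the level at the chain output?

Stage 1: 17.3 dBV is 18 dB over -0.7 dBV; at 9:1 that becomes 2 dB over, giving 1.3 dBV; +8 dB make-up → 9.3 dBV.
Stage 2: overshoot 26.3 dB → 26.3/5 = 5.26 dB → -11.74 dBV.

-11.74 dBV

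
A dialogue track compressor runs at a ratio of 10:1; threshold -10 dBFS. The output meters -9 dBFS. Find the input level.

The compressed level sits -9 − (-10) = 1 dB over threshold.
Before 10:1 compression the overshoot was 1 × 10 = 10 dB, so input = -10 + 10 = 0 dBFS.

0 dBFS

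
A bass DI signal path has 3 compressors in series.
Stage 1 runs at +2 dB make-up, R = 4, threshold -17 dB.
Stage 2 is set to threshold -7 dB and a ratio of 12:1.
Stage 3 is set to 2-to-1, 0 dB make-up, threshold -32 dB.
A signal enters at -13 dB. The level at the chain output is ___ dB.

Stage 1: overshoot 4 dB → 4/4 = 1 dB → -16 dB; +2 dB make-up → -14 dB.
Stage 2: -14 dB ≤ -7 dB, so stage 2 doesn't engage; output -14 dB.
Stage 3: -14 dB is 18 dB over -32 dB; at 2:1 that becomes 9 dB over, giving -23 dB.

-23 dB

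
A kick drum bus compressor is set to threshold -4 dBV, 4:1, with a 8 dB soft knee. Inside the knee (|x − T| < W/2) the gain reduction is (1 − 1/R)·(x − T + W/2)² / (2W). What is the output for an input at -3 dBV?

x − T + W/2 = -3 − (-4) + 4 = 5.
GR = (1 − 1/4) × 5² / 16 = 0.75 × 25 / 16 = 1.171875 dB.
Output = -3 − 1.171875 = -4.171875 dBV.

-4.171875 dBV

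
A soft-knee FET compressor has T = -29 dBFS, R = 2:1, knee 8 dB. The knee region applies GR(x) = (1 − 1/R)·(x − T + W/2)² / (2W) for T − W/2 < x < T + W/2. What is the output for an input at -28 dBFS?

x − T + W/2 = -28 − (-29) + 4 = 5.
GR = (1 − 1/2) × 5² / 16 = 0.5 × 25 / 16 = 0.78125 dB.
Output = -28 − 0.78125 = -28.78125 dBFS.

-28.78125 dBFS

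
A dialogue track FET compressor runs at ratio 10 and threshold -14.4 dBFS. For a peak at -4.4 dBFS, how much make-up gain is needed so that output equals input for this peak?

Without make-up, output = threshold + overshoot/10 = -14.4 + 1 = -13.4 dBFS.
Gap to target: 9 dB.

9 dB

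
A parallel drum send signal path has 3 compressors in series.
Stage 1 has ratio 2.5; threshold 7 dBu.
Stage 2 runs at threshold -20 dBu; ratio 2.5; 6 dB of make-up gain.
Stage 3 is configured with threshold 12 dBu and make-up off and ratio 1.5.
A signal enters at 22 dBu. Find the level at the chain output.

Stage 1: 15 dB above 7 dBu, reduced 2.5:1 to 6 dB above → 13 dBu.
Stage 2: overshoot 33 dB → 33/2.5 = 13.2 dB → -6.8 dBu; +6 dB make-up → -0.8 dBu.
Stage 3: -0.8 dBu is at or below the 12 dBu threshold — no compression; output -0.8 dBu.

-0.8 dBu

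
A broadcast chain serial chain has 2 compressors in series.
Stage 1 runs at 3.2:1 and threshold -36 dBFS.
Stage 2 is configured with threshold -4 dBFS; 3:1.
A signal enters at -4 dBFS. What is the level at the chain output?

Stage 1: overshoot 32 dB → 32/3.2 = 10 dB → -26 dBFS.
Stage 2: -26 dBFS ≤ -4 dBFS, so stage 2 doesn't engage; output -26 dBFS.

-26 dBFS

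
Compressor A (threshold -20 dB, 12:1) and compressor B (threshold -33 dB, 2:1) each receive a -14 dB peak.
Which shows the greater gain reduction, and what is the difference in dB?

A: GR = 6 − 6/12 = 5.5 dB.
B: GR = 19 − 19/2 = 9.5 dB.
B applies 4 dB more gain reduction.

B, by 4 dB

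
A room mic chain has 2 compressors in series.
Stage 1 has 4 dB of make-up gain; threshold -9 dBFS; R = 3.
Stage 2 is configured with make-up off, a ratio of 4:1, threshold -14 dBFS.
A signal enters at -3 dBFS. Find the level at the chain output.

Stage 1: overshoot 6 dB → 6/3 = 2 dB → -7 dBFS; +4 dB make-up → -3 dBFS.
Stage 2: -3 dBFS is 11 dB over -14 dBFS; at 4:1 that becomes 2.75 dB over, giving -11.25 dBFS.

-11.25 dBFS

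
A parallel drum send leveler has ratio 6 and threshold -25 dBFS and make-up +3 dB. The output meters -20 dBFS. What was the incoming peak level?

-13 dBFS

Stripping the +3 dB make-up gives -23 dBFS at the gain stage.
The compressed level sits -23 − (-25) = 2 dB over threshold.
Undo the ratio: input overshoot = 2 × 6 = 12 dB, giving input = -13 dBFS.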